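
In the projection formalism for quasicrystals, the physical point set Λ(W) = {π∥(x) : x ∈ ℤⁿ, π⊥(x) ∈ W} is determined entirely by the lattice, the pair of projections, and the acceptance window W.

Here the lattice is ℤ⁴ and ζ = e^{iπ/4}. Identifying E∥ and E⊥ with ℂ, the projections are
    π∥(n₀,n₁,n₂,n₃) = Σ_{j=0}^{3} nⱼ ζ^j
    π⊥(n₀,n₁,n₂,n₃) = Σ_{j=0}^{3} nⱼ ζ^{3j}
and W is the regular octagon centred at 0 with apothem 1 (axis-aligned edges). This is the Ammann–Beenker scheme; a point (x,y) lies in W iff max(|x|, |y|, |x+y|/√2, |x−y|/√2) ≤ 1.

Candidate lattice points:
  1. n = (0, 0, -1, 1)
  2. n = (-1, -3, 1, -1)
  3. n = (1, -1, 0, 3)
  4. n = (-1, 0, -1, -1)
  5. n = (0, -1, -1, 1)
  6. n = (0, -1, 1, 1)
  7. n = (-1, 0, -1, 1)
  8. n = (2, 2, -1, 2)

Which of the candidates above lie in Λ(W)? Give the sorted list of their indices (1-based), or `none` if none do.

With ζ = e^{iπ/4} the internal vectors are ζ^0,ζ^3,ζ^6,ζ^9.
#1 (0, 0, -1, 1): internal (0.70711, 1.70711); octagon support 1.70711 vs apothem 1 → ∉ W
#2 (-1, -3, 1, -1): internal (0.41421, -3.82843); octagon support 3.82843 vs apothem 1 → ∉ W
#3 (1, -1, 0, 3): internal (3.82843, 1.41421); octagon support 3.82843 vs apothem 1 → ∉ W
#4 (-1, 0, -1, -1): internal (-1.70711, 0.29289); octagon support 1.70711 vs apothem 1 → ∉ W
#5 (0, -1, -1, 1): internal (1.41421, 1.00000); octagon support 1.70711 vs apothem 1 → ∉ W
#6 (0, -1, 1, 1): internal (1.41421, -1.00000); octagon support 1.70711 vs apothem 1 → ∉ W
#7 (-1, 0, -1, 1): internal (-0.29289, 1.70711); octagon support 1.70711 vs apothem 1 → ∉ W
#8 (2, 2, -1, 2): internal (2.00000, 3.82843); octagon support 4.12132 vs apothem 1 → ∉ W

none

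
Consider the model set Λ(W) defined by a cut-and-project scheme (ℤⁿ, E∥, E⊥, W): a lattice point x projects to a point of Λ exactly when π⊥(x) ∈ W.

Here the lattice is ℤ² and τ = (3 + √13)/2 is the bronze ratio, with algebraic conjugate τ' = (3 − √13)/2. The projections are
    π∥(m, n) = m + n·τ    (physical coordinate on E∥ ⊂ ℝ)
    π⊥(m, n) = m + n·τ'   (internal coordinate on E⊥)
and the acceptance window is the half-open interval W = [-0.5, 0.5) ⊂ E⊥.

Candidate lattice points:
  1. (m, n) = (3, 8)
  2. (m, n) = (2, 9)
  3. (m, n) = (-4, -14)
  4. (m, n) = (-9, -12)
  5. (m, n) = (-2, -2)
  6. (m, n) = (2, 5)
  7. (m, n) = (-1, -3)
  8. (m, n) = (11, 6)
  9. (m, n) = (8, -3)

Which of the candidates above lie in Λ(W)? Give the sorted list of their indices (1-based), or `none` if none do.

3, 6, 7

Compute τ' = (3−√13)/2 = -0.302776, so π⊥(m,n) = m -0.302776·n.
[1] lift (3,8): star map gives 0.577795; window check -0.5 ≤ 0.577795 < 0.5 is false → out
[2] lift (2,9): star map gives -0.724981; window check -0.5 ≤ -0.724981 < 0.5 is false → out
[3] lift (-4,-14): star map gives 0.238859; window check -0.5 ≤ 0.238859 < 0.5 is true → IN Λ
[4] lift (-9,-12): star map gives -5.366692; window check -0.5 ≤ -5.366692 < 0.5 is false → out
[5] lift (-2,-2): star map gives -1.394449; window check -0.5 ≤ -1.394449 < 0.5 is false → out
[6] lift (2,5): star map gives 0.486122; window check -0.5 ≤ 0.486122 < 0.5 is true → IN Λ
[7] lift (-1,-3): star map gives -0.091673; window check -0.5 ≤ -0.091673 < 0.5 is true → IN Λ
[8] lift (11,6): star map gives 9.183346; window check -0.5 ≤ 9.183346 < 0.5 is false → out
[9] lift (8,-3): star map gives 8.908327; window check -0.5 ≤ 8.908327 < 0.5 is false → out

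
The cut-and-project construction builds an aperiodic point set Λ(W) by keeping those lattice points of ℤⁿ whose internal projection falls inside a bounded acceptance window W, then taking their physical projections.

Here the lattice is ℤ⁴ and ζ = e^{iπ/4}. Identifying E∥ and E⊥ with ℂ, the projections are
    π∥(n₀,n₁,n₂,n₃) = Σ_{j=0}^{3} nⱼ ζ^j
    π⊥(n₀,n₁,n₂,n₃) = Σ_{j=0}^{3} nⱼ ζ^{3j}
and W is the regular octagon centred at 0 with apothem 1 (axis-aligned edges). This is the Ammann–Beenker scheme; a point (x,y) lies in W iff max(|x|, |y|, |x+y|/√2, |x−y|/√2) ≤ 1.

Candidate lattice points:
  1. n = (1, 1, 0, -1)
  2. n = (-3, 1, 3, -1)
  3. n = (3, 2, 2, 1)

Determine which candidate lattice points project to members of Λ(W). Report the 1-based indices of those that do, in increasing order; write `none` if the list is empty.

π⊥(n) = n₀ + n₁ζ³ + n₂ζ⁶ + n₃ζ⁹ where ζ = e^{iπ/4}.
#1 (1, 1, 0, -1): internal (-0.41421, 0.00000); octagon support 0.41421 vs apothem 1 → ∈ W
#2 (-3, 1, 3, -1): internal (-4.41421, -3.00000); octagon support 5.24264 vs apothem 1 → ∉ W
#3 (3, 2, 2, 1): internal (2.29289, 0.12132); octagon support 2.29289 vs apothem 1 → ∉ W

1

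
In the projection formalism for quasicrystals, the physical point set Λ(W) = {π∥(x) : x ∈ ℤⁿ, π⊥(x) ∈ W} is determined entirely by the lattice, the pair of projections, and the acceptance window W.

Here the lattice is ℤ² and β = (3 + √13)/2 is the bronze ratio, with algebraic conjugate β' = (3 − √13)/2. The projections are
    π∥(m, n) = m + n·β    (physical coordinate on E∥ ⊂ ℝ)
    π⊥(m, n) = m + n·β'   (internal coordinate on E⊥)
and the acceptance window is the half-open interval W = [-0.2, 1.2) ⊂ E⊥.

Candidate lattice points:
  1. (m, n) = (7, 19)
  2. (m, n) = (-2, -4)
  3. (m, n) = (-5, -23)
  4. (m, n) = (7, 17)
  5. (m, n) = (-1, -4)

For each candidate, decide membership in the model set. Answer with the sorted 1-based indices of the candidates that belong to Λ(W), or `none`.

β' = (3−√13)/2 ≈ -0.3028.
candidate 1: (m,n)=(7,19) → π∥ = 7+19·β ≈ 69.7527, π⊥ = 7+19·β' ≈ 1.2473 ∉ [-0.2, 1.2) ⇒ out
candidate 2: (m,n)=(-2,-4) → π∥ = -2-4·β ≈ -15.2111, π⊥ = -2-4·β' ≈ -0.7889 ∉ [-0.2, 1.2) ⇒ out
candidate 3: (m,n)=(-5,-23) → π∥ = -5-23·β ≈ -80.9638, π⊥ = -5-23·β' ≈ 1.9638 ∉ [-0.2, 1.2) ⇒ out
candidate 4: (m,n)=(7,17) → π∥ = 7+17·β ≈ 63.1472, π⊥ = 7+17·β' ≈ 1.8528 ∉ [-0.2, 1.2) ⇒ out
candidate 5: (m,n)=(-1,-4) → π∥ = -1-4·β ≈ -14.2111, π⊥ = -1-4·β' ≈ 0.2111 ∈ [-0.2, 1.2) ⇒ IN Λ

5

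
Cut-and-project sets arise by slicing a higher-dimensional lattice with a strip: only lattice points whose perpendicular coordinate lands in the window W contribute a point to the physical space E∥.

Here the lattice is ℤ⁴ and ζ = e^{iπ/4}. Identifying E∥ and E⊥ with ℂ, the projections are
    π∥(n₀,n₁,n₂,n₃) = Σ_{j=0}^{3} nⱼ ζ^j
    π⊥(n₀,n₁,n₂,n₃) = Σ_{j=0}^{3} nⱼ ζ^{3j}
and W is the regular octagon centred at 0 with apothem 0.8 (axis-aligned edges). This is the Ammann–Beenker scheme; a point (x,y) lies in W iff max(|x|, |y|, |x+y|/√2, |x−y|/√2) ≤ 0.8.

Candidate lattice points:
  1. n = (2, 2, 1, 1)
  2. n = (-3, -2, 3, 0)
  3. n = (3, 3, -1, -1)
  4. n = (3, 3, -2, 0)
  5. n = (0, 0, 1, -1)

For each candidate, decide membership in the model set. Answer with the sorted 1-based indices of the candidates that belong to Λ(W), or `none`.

With ζ = e^{iπ/4} the internal vectors are ζ^0,ζ^3,ζ^6,ζ^9.
#1 (2, 2, 1, 1): internal (1.292893, 1.121320); octagon support 1.707107 vs apothem 0.8 → ∉ W
#2 (-3, -2, 3, 0): internal (-1.585786, -4.414214); octagon support 4.414214 vs apothem 0.8 → ∉ W
#3 (3, 3, -1, -1): internal (0.171573, 2.414214); octagon support 2.414214 vs apothem 0.8 → ∉ W
#4 (3, 3, -2, 0): internal (0.878680, 4.121320); octagon support 4.121320 vs apothem 0.8 → ∉ W
#5 (0, 0, 1, -1): internal (-0.707107, -1.707107); octagon support 1.707107 vs apothem 0.8 → ∉ W

none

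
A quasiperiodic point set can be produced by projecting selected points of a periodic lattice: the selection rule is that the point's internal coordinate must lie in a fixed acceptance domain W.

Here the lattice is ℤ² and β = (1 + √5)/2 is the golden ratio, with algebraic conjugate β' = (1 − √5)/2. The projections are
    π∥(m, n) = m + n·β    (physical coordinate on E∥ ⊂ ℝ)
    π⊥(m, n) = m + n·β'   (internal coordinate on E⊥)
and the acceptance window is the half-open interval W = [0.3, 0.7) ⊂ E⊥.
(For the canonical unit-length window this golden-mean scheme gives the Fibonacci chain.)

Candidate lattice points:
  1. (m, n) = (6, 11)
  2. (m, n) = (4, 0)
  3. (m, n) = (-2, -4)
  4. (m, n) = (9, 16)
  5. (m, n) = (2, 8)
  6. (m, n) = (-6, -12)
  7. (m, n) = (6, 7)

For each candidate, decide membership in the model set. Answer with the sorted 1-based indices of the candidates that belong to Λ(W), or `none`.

3

Compute β' = (1−√5)/2 = -0.618034, so π⊥(m,n) = m -0.618034·n.
[1] lift (6,11): star map gives -0.798374; window check 0.3 ≤ -0.798374 < 0.7 is false → out
[2] lift (4,0): star map gives 4.000000; window check 0.3 ≤ 4.000000 < 0.7 is false → out
[3] lift (-2,-4): star map gives 0.472136; window check 0.3 ≤ 0.472136 < 0.7 is true → IN Λ
[4] lift (9,16): star map gives -0.888544; window check 0.3 ≤ -0.888544 < 0.7 is false → out
[5] lift (2,8): star map gives -2.944272; window check 0.3 ≤ -2.944272 < 0.7 is false → out
[6] lift (-6,-12): star map gives 1.416408; window check 0.3 ≤ 1.416408 < 0.7 is false → out
[7] lift (6,7): star map gives 1.673762; window check 0.3 ≤ 1.673762 < 0.7 is false → out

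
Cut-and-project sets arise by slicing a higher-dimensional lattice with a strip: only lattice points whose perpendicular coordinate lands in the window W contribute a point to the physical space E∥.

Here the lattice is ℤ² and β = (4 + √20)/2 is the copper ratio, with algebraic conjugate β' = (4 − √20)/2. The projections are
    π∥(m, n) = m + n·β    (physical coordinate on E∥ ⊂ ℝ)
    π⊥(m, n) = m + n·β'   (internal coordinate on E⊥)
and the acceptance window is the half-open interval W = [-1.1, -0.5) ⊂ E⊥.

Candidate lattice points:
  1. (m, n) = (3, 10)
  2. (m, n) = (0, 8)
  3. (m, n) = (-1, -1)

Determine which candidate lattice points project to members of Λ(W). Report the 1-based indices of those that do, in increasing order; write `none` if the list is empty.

Compute β' = (4−√20)/2 = -0.23607, so π⊥(m,n) = m -0.23607·n.
candidate 1: (m,n)=(3,10) → π∥ = 3+10·β ≈ 45.36068, π⊥ = 3+10·β' ≈ 0.63932 ∉ [-1.1, -0.5) ⇒ out
candidate 2: (m,n)=(0,8) → π∥ = 0+8·β ≈ 33.88854, π⊥ = 0+8·β' ≈ -1.88854 ∉ [-1.1, -0.5) ⇒ out
candidate 3: (m,n)=(-1,-1) → π∥ = -1-1·β ≈ -5.23607, π⊥ = -1-1·β' ≈ -0.76393 ∈ [-1.1, -0.5) ⇒ IN Λ

3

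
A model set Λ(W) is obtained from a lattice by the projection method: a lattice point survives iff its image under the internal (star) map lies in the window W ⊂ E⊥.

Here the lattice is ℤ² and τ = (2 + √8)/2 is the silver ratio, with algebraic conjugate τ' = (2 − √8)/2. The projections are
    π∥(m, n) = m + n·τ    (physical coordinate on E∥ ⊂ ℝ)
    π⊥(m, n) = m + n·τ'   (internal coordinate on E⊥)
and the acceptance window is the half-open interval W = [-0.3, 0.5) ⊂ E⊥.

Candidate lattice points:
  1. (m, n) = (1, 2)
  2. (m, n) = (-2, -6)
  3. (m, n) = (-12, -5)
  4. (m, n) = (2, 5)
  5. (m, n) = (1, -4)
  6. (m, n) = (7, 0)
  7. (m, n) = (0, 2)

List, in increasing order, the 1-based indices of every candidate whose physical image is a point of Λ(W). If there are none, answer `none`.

1, 2, 4

Numerically τ ≈ 2.414214 and τ' = −1/τ ≈ -0.414214.
#1 (1,2): internal coord 1 + (2)·τ' = +0.171573; +0.171573 ∈ [-0.3, 0.5) → IN Λ
#2 (-2,-6): internal coord -2 + (-6)·τ' = +0.485281; +0.485281 ∈ [-0.3, 0.5) → IN Λ
#3 (-12,-5): internal coord -12 + (-5)·τ' = -9.928932; -9.928932 ∉ [-0.3, 0.5) → out
#4 (2,5): internal coord 2 + (5)·τ' = -0.071068; -0.071068 ∈ [-0.3, 0.5) → IN Λ
#5 (1,-4): internal coord 1 + (-4)·τ' = +2.656854; +2.656854 ∉ [-0.3, 0.5) → out
#6 (7,0): internal coord 7 + (0)·τ' = +7.000000; +7.000000 ∉ [-0.3, 0.5) → out
#7 (0,2): internal coord 0 + (2)·τ' = -0.828427; -0.828427 ∉ [-0.3, 0.5) → out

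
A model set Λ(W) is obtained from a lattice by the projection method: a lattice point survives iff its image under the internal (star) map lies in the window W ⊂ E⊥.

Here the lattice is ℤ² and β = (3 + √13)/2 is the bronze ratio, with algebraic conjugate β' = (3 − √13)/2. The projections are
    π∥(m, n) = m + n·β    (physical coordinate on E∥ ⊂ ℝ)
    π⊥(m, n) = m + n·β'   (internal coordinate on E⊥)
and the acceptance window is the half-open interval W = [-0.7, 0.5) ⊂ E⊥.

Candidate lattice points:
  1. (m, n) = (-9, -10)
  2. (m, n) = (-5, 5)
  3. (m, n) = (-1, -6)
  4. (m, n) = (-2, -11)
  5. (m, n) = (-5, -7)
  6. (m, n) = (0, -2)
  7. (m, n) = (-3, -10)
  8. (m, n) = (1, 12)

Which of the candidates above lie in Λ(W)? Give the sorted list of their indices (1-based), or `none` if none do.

7

Numerically β ≈ 3.3028 and β' = −1/β ≈ -0.3028.
#1 (-9,-10): internal coord -9 + (-10)·β' = -5.9722; -5.9722 ∉ [-0.7, 0.5) → out
#2 (-5,5): internal coord -5 + (5)·β' = -6.5139; -6.5139 ∉ [-0.7, 0.5) → out
#3 (-1,-6): internal coord -1 + (-6)·β' = +0.8167; +0.8167 ∉ [-0.7, 0.5) → out
#4 (-2,-11): internal coord -2 + (-11)·β' = +1.3305; +1.3305 ∉ [-0.7, 0.5) → out
#5 (-5,-7): internal coord -5 + (-7)·β' = -2.8806; -2.8806 ∉ [-0.7, 0.5) → out
#6 (0,-2): internal coord 0 + (-2)·β' = +0.6056; +0.6056 ∉ [-0.7, 0.5) → out
#7 (-3,-10): internal coord -3 + (-10)·β' = +0.0278; +0.0278 ∈ [-0.7, 0.5) → IN Λ
#8 (1,12): internal coord 1 + (12)·β' = -2.6333; -2.6333 ∉ [-0.7, 0.5) → out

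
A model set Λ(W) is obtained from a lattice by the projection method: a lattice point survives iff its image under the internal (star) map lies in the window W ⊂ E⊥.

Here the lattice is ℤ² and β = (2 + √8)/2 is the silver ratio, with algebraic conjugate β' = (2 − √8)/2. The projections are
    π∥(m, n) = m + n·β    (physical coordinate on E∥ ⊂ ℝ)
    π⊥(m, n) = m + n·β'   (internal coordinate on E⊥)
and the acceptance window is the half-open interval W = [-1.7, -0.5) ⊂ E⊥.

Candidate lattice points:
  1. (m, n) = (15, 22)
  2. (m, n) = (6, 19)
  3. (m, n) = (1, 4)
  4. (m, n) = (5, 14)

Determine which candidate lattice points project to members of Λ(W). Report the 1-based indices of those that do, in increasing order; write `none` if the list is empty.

3, 4

Numerically β ≈ 2.41421 and β' = −1/β ≈ -0.41421.
candidate 1: (m,n)=(15,22) → π∥ = 15+22·β ≈ 68.11270, π⊥ = 15+22·β' ≈ 5.88730 ∉ [-1.7, -0.5) ⇒ out
candidate 2: (m,n)=(6,19) → π∥ = 6+19·β ≈ 51.87006, π⊥ = 6+19·β' ≈ -1.87006 ∉ [-1.7, -0.5) ⇒ out
candidate 3: (m,n)=(1,4) → π∥ = 1+4·β ≈ 10.65685, π⊥ = 1+4·β' ≈ -0.65685 ∈ [-1.7, -0.5) ⇒ IN Λ
candidate 4: (m,n)=(5,14) → π∥ = 5+14·β ≈ 38.79899, π⊥ = 5+14·β' ≈ -0.79899 ∈ [-1.7, -0.5) ⇒ IN Λ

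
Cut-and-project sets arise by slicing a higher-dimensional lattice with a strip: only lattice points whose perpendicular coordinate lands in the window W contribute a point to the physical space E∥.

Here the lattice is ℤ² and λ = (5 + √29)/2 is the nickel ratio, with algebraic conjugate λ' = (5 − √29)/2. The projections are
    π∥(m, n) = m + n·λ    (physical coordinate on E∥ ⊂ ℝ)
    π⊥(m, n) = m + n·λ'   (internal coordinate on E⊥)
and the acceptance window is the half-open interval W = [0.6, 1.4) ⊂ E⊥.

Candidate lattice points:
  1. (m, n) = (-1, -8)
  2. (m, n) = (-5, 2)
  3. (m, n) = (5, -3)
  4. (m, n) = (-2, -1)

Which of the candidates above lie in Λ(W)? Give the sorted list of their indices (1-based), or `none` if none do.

Compute λ' = (5−√29)/2 = -0.192582, so π⊥(m,n) = m -0.192582·n.
#1 (-1,-8): internal coord -1 + (-8)·λ' = +0.540659; +0.540659 ∉ [0.6, 1.4) → out
#2 (-5,2): internal coord -5 + (2)·λ' = -5.385165; -5.385165 ∉ [0.6, 1.4) → out
#3 (5,-3): internal coord 5 + (-3)·λ' = +5.577747; +5.577747 ∉ [0.6, 1.4) → out
#4 (-2,-1): internal coord -2 + (-1)·λ' = -1.807418; -1.807418 ∉ [0.6, 1.4) → out

none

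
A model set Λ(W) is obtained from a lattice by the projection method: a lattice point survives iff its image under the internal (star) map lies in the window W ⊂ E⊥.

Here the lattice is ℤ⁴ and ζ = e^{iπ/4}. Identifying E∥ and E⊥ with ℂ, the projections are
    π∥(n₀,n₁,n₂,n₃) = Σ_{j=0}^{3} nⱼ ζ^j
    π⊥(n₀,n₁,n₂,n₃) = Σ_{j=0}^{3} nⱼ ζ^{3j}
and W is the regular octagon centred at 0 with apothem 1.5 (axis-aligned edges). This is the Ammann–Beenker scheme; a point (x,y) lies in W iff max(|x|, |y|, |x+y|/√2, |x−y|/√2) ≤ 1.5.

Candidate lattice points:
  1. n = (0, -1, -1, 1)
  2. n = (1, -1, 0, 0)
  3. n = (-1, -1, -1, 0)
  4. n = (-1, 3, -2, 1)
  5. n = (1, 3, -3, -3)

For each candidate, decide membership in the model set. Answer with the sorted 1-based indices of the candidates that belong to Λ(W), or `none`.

3

With ζ = e^{iπ/4} the internal vectors are ζ^0,ζ^3,ζ^6,ζ^9.
candidate 1: n = (0, -1, -1, 1) → π⊥ ≈ (+1.414214, +1.000000); max(|x|,|y|,|x±y|/√2) = 1.707107 > 1.5 ⇒ ∉ W
candidate 2: n = (1, -1, 0, 0) → π⊥ ≈ (+1.707107, -0.707107); max(|x|,|y|,|x±y|/√2) = 1.707107 > 1.5 ⇒ ∉ W
candidate 3: n = (-1, -1, -1, 0) → π⊥ ≈ (-0.292893, +0.292893); max(|x|,|y|,|x±y|/√2) = 0.414214 ≤ 1.5 ⇒ ∈ W
candidate 4: n = (-1, 3, -2, 1) → π⊥ ≈ (-2.414214, +4.828427); max(|x|,|y|,|x±y|/√2) = 5.121320 > 1.5 ⇒ ∉ W
candidate 5: n = (1, 3, -3, -3) → π⊥ ≈ (-3.242641, +3.000000); max(|x|,|y|,|x±y|/√2) = 4.414214 > 1.5 ⇒ ∉ W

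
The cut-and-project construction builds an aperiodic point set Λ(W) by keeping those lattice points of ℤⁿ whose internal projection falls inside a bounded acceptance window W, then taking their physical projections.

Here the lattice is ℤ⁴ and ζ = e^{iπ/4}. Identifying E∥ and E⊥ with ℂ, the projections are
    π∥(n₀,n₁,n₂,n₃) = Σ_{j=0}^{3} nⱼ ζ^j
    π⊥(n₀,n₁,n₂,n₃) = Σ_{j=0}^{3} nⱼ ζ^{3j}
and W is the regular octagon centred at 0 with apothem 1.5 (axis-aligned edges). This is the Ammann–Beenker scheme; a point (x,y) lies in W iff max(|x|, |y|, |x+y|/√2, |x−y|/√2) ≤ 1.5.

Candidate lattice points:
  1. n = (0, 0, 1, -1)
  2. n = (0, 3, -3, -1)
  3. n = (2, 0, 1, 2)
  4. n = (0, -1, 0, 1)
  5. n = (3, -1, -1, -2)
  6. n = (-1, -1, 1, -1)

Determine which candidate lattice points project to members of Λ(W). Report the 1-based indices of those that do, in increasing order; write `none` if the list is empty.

4

π⊥(n) = n₀ + n₁ζ³ + n₂ζ⁶ + n₃ζ⁹ where ζ = e^{iπ/4}.
#1 (0, 0, 1, -1): internal (-0.7071, -1.7071); octagon support 1.7071 vs apothem 1.5 → ∉ W
#2 (0, 3, -3, -1): internal (-2.8284, 4.4142); octagon support 5.1213 vs apothem 1.5 → ∉ W
#3 (2, 0, 1, 2): internal (3.4142, 0.4142); octagon support 3.4142 vs apothem 1.5 → ∉ W
#4 (0, -1, 0, 1): internal (1.4142, 0.0000); octagon support 1.4142 vs apothem 1.5 → ∈ W
#5 (3, -1, -1, -2): internal (2.2929, -1.1213); octagon support 2.4142 vs apothem 1.5 → ∉ W
#6 (-1, -1, 1, -1): internal (-1.0000, -2.4142); octagon support 2.4142 vs apothem 1.5 → ∉ W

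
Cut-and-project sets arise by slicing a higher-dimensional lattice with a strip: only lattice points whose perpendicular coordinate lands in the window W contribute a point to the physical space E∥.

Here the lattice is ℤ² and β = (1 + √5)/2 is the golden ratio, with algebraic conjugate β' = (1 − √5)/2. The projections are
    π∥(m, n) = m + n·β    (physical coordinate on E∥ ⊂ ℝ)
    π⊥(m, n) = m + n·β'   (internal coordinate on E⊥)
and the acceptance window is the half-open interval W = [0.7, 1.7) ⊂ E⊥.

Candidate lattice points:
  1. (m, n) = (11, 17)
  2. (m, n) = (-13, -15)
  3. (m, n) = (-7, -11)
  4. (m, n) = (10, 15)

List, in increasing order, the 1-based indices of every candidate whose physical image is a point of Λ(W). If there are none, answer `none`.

β' = (1−√5)/2 ≈ -0.618034.
#1 (11,17): internal coord 11 + (17)·β' = +0.493422; +0.493422 ∉ [0.7, 1.7) → out
#2 (-13,-15): internal coord -13 + (-15)·β' = -3.729490; -3.729490 ∉ [0.7, 1.7) → out
#3 (-7,-11): internal coord -7 + (-11)·β' = -0.201626; -0.201626 ∉ [0.7, 1.7) → out
#4 (10,15): internal coord 10 + (15)·β' = +0.729490; +0.729490 ∈ [0.7, 1.7) → IN Λ

4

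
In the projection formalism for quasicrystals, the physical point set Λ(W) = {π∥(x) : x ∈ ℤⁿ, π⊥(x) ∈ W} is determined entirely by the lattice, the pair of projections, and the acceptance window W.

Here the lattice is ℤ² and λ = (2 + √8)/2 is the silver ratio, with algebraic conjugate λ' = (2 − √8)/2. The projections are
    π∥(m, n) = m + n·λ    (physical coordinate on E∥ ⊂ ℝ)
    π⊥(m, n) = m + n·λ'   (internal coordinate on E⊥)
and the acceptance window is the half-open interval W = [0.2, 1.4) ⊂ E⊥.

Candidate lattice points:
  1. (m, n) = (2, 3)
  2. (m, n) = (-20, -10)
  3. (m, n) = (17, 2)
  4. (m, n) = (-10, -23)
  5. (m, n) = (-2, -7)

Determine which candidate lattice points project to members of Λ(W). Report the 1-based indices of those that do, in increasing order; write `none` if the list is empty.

1, 5

Numerically λ ≈ 2.414214 and λ' = −1/λ ≈ -0.414214.
#1 (2,3): internal coord 2 + (3)·λ' = +0.757359; +0.757359 ∈ [0.2, 1.4) → IN Λ
#2 (-20,-10): internal coord -20 + (-10)·λ' = -15.857864; -15.857864 ∉ [0.2, 1.4) → out
#3 (17,2): internal coord 17 + (2)·λ' = +16.171573; +16.171573 ∉ [0.2, 1.4) → out
#4 (-10,-23): internal coord -10 + (-23)·λ' = -0.473088; -0.473088 ∉ [0.2, 1.4) → out
#5 (-2,-7): internal coord -2 + (-7)·λ' = +0.899495; +0.899495 ∈ [0.2, 1.4) → IN Λ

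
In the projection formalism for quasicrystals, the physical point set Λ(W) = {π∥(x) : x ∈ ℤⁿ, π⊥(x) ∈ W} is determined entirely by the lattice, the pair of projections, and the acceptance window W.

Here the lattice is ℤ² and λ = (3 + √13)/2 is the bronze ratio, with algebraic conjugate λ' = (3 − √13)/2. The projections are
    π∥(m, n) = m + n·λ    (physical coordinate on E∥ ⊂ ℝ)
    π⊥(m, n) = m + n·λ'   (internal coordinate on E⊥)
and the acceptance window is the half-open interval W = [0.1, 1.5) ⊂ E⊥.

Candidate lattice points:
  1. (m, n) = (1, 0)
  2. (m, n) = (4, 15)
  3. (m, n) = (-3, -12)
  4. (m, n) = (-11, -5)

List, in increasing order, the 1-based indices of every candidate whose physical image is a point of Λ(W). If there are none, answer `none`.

Numerically λ ≈ 3.30278 and λ' = −1/λ ≈ -0.30278.
candidate 1: (m,n)=(1,0) → π∥ = 1+0·λ ≈ 1.00000, π⊥ = 1+0·λ' ≈ 1.00000 ∈ [0.1, 1.5) ⇒ IN Λ
candidate 2: (m,n)=(4,15) → π∥ = 4+15·λ ≈ 53.54163, π⊥ = 4+15·λ' ≈ -0.54163 ∉ [0.1, 1.5) ⇒ out
candidate 3: (m,n)=(-3,-12) → π∥ = -3-12·λ ≈ -42.63331, π⊥ = -3-12·λ' ≈ 0.63331 ∈ [0.1, 1.5) ⇒ IN Λ
candidate 4: (m,n)=(-11,-5) → π∥ = -11-5·λ ≈ -27.51388, π⊥ = -11-5·λ' ≈ -9.48612 ∉ [0.1, 1.5) ⇒ out

1, 3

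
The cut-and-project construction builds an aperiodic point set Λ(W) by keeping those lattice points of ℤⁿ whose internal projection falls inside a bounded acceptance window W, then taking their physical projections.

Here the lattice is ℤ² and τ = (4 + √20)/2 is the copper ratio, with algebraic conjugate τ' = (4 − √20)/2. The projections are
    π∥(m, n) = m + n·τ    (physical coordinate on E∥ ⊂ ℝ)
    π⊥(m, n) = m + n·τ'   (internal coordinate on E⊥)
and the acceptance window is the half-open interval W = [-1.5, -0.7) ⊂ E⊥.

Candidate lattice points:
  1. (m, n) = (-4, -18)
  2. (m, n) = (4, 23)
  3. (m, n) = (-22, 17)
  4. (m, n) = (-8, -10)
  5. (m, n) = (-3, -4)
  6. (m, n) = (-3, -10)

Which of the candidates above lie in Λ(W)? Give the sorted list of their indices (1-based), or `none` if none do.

2

τ' = (4−√20)/2 ≈ -0.2361.
#1 (-4,-18): internal coord -4 + (-18)·τ' = +0.2492; +0.2492 ∉ [-1.5, -0.7) → out
#2 (4,23): internal coord 4 + (23)·τ' = -1.4296; -1.4296 ∈ [-1.5, -0.7) → IN Λ
#3 (-22,17): internal coord -22 + (17)·τ' = -26.0132; -26.0132 ∉ [-1.5, -0.7) → out
#4 (-8,-10): internal coord -8 + (-10)·τ' = -5.6393; -5.6393 ∉ [-1.5, -0.7) → out
#5 (-3,-4): internal coord -3 + (-4)·τ' = -2.0557; -2.0557 ∉ [-1.5, -0.7) → out
#6 (-3,-10): internal coord -3 + (-10)·τ' = -0.6393; -0.6393 ∉ [-1.5, -0.7) → out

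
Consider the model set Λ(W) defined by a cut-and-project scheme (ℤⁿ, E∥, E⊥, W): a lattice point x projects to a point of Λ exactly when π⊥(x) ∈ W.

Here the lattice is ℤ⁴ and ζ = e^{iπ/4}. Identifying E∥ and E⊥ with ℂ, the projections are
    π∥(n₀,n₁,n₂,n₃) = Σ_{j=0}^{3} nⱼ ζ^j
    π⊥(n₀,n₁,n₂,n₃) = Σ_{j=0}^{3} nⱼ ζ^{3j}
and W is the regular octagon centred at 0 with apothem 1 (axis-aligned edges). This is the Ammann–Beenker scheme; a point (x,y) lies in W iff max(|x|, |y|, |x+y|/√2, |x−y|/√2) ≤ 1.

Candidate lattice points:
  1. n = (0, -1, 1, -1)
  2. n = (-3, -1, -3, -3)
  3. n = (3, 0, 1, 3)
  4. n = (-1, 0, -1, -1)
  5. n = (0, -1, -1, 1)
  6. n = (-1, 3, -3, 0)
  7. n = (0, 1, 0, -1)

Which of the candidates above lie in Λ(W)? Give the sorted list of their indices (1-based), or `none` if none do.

With ζ = e^{iπ/4} the internal vectors are ζ^0,ζ^3,ζ^6,ζ^9.
candidate 1: n = (0, -1, 1, -1) → π⊥ ≈ (+0.0000, -2.4142); max(|x|,|y|,|x±y|/√2) = 2.4142 > 1 ⇒ ∉ W
candidate 2: n = (-3, -1, -3, -3) → π⊥ ≈ (-4.4142, +0.1716); max(|x|,|y|,|x±y|/√2) = 4.4142 > 1 ⇒ ∉ W
candidate 3: n = (3, 0, 1, 3) → π⊥ ≈ (+5.1213, +1.1213); max(|x|,|y|,|x±y|/√2) = 5.1213 > 1 ⇒ ∉ W
candidate 4: n = (-1, 0, -1, -1) → π⊥ ≈ (-1.7071, +0.2929); max(|x|,|y|,|x±y|/√2) = 1.7071 > 1 ⇒ ∉ W
candidate 5: n = (0, -1, -1, 1) → π⊥ ≈ (+1.4142, +1.0000); max(|x|,|y|,|x±y|/√2) = 1.7071 > 1 ⇒ ∉ W
candidate 6: n = (-1, 3, -3, 0) → π⊥ ≈ (-3.1213, +5.1213); max(|x|,|y|,|x±y|/√2) = 5.8284 > 1 ⇒ ∉ W
candidate 7: n = (0, 1, 0, -1) → π⊥ ≈ (-1.4142, +0.0000); max(|x|,|y|,|x±y|/√2) = 1.4142 > 1 ⇒ ∉ W

none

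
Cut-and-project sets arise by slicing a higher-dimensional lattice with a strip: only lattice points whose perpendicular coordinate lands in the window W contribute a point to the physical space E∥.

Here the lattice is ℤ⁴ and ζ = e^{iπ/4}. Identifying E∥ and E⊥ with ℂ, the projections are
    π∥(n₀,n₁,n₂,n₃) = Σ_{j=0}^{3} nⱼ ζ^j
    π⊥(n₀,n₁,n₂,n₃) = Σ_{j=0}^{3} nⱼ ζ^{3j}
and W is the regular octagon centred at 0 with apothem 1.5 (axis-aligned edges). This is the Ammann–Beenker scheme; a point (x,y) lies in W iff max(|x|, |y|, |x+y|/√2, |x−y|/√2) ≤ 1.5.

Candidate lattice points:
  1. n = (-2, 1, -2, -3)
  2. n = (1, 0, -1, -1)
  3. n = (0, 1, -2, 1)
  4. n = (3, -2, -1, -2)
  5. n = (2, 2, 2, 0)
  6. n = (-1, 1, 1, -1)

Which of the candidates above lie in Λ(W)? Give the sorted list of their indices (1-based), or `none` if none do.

π⊥(n) = n₀ + n₁ζ³ + n₂ζ⁶ + n₃ζ⁹ where ζ = e^{iπ/4}.
candidate 1: n = (-2, 1, -2, -3) → π⊥ ≈ (-4.828427, +0.585786); max(|x|,|y|,|x±y|/√2) = 4.828427 > 1.5 ⇒ ∉ W
candidate 2: n = (1, 0, -1, -1) → π⊥ ≈ (+0.292893, +0.292893); max(|x|,|y|,|x±y|/√2) = 0.414214 ≤ 1.5 ⇒ ∈ W
candidate 3: n = (0, 1, -2, 1) → π⊥ ≈ (+0.000000, +3.414214); max(|x|,|y|,|x±y|/√2) = 3.414214 > 1.5 ⇒ ∉ W
candidate 4: n = (3, -2, -1, -2) → π⊥ ≈ (+3.000000, -1.828427); max(|x|,|y|,|x±y|/√2) = 3.414214 > 1.5 ⇒ ∉ W
candidate 5: n = (2, 2, 2, 0) → π⊥ ≈ (+0.585786, -0.585786); max(|x|,|y|,|x±y|/√2) = 0.828427 ≤ 1.5 ⇒ ∈ W
candidate 6: n = (-1, 1, 1, -1) → π⊥ ≈ (-2.414214, -1.000000); max(|x|,|y|,|x±y|/√2) = 2.414214 > 1.5 ⇒ ∉ W

2, 5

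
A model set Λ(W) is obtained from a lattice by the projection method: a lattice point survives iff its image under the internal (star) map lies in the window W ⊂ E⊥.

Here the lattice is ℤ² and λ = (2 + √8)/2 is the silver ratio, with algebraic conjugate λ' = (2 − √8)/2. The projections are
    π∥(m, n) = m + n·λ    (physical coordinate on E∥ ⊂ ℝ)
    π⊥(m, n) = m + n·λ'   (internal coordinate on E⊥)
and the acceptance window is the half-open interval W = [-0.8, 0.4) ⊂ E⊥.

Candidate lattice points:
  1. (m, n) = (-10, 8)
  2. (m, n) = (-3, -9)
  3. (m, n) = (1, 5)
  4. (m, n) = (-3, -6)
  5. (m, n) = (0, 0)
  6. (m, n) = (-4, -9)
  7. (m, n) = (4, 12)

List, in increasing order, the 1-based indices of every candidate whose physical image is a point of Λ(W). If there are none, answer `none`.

Numerically λ ≈ 2.414214 and λ' = −1/λ ≈ -0.414214.
candidate 1: (m,n)=(-10,8) → π∥ = -10+8·λ ≈ 9.313708, π⊥ = -10+8·λ' ≈ -13.313708 ∉ [-0.8, 0.4) ⇒ out
candidate 2: (m,n)=(-3,-9) → π∥ = -3-9·λ ≈ -24.727922, π⊥ = -3-9·λ' ≈ 0.727922 ∉ [-0.8, 0.4) ⇒ out
candidate 3: (m,n)=(1,5) → π∥ = 1+5·λ ≈ 13.071068, π⊥ = 1+5·λ' ≈ -1.071068 ∉ [-0.8, 0.4) ⇒ out
candidate 4: (m,n)=(-3,-6) → π∥ = -3-6·λ ≈ -17.485281, π⊥ = -3-6·λ' ≈ -0.514719 ∈ [-0.8, 0.4) ⇒ IN Λ
candidate 5: (m,n)=(0,0) → π∥ = 0+0·λ ≈ 0.000000, π⊥ = 0+0·λ' ≈ 0.000000 ∈ [-0.8, 0.4) ⇒ IN Λ
candidate 6: (m,n)=(-4,-9) → π∥ = -4-9·λ ≈ -25.727922, π⊥ = -4-9·λ' ≈ -0.272078 ∈ [-0.8, 0.4) ⇒ IN Λ
candidate 7: (m,n)=(4,12) → π∥ = 4+12·λ ≈ 32.970563, π⊥ = 4+12·λ' ≈ -0.970563 ∉ [-0.8, 0.4) ⇒ out

4, 5, 6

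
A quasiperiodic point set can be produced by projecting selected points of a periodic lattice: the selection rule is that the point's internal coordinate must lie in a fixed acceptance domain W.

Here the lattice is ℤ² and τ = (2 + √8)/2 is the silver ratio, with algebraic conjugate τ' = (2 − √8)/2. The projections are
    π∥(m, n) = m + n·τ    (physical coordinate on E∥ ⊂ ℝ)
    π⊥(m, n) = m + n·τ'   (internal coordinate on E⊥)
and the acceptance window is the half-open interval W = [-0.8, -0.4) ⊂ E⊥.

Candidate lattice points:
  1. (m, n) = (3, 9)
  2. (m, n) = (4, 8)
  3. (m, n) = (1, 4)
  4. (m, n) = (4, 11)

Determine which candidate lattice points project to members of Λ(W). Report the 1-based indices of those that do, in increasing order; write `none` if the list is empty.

1, 3, 4

Compute τ' = (2−√8)/2 = -0.4142, so π⊥(m,n) = m -0.4142·n.
#1 (3,9): internal coord 3 + (9)·τ' = -0.7279; -0.7279 ∈ [-0.8, -0.4) → IN Λ
#2 (4,8): internal coord 4 + (8)·τ' = +0.6863; +0.6863 ∉ [-0.8, -0.4) → out
#3 (1,4): internal coord 1 + (4)·τ' = -0.6569; -0.6569 ∈ [-0.8, -0.4) → IN Λ
#4 (4,11): internal coord 4 + (11)·τ' = -0.5563; -0.5563 ∈ [-0.8, -0.4) → IN Λ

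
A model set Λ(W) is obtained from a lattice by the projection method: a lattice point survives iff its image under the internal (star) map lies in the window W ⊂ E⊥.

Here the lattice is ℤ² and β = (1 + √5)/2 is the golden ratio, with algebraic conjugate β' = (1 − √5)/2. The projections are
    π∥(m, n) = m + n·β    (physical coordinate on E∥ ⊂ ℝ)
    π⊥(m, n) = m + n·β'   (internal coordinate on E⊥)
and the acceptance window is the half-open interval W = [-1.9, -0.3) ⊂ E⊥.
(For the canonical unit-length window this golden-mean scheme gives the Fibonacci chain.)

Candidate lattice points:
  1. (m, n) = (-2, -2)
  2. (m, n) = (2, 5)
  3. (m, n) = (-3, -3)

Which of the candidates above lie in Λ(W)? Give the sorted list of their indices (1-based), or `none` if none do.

1, 2, 3

β' = (1−√5)/2 ≈ -0.618034.
#1 (-2,-2): internal coord -2 + (-2)·β' = -0.763932; -0.763932 ∈ [-1.9, -0.3) → IN Λ
#2 (2,5): internal coord 2 + (5)·β' = -1.090170; -1.090170 ∈ [-1.9, -0.3) → IN Λ
#3 (-3,-3): internal coord -3 + (-3)·β' = -1.145898; -1.145898 ∈ [-1.9, -0.3) → IN Λ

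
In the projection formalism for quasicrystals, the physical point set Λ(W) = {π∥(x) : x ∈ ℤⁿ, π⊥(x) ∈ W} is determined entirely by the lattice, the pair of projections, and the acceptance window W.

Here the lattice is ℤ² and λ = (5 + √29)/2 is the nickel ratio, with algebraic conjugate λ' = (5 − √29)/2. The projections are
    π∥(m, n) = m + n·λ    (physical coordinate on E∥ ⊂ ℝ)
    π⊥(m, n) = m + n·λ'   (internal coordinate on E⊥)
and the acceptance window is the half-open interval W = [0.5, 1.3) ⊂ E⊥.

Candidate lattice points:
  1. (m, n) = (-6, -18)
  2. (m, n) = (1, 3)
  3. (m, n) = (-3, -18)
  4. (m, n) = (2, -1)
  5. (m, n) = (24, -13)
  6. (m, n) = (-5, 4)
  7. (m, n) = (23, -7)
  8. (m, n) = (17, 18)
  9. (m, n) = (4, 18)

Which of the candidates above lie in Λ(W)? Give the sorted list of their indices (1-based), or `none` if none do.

9

λ' = (5−√29)/2 ≈ -0.19258.
[1] lift (-6,-18): star map gives -2.53352; window check 0.5 ≤ -2.53352 < 1.3 is false → out
[2] lift (1,3): star map gives 0.42225; window check 0.5 ≤ 0.42225 < 1.3 is false → out
[3] lift (-3,-18): star map gives 0.46648; window check 0.5 ≤ 0.46648 < 1.3 is false → out
[4] lift (2,-1): star map gives 2.19258; window check 0.5 ≤ 2.19258 < 1.3 is false → out
[5] lift (24,-13): star map gives 26.50357; window check 0.5 ≤ 26.50357 < 1.3 is false → out
[6] lift (-5,4): star map gives -5.77033; window check 0.5 ≤ -5.77033 < 1.3 is false → out
[7] lift (23,-7): star map gives 24.34808; window check 0.5 ≤ 24.34808 < 1.3 is false → out
[8] lift (17,18): star map gives 13.53352; window check 0.5 ≤ 13.53352 < 1.3 is false → out
[9] lift (4,18): star map gives 0.53352; window check 0.5 ≤ 0.53352 < 1.3 is true → IN Λ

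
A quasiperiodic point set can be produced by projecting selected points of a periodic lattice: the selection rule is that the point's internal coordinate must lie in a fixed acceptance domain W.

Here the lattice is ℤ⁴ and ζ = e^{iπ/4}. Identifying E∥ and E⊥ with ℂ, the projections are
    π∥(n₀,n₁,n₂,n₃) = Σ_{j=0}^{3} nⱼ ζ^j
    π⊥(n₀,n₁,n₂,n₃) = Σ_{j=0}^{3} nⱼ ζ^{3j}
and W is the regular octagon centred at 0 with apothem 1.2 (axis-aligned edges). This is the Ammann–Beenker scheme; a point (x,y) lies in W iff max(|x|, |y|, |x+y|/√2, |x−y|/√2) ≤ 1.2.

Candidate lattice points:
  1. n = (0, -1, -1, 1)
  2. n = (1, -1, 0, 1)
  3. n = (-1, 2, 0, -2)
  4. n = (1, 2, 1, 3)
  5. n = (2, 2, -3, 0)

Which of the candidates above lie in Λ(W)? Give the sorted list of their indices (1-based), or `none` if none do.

Internal map: ζ^{3j} for j=0..3 gives (1,0), (−√2/2,√2/2), (0,−1), (√2/2,√2/2).
#1 (0, -1, -1, 1): internal (1.4142, 1.0000); octagon support 1.7071 vs apothem 1.2 → ∉ W
#2 (1, -1, 0, 1): internal (2.4142, 0.0000); octagon support 2.4142 vs apothem 1.2 → ∉ W
#3 (-1, 2, 0, -2): internal (-3.8284, 0.0000); octagon support 3.8284 vs apothem 1.2 → ∉ W
#4 (1, 2, 1, 3): internal (1.7071, 2.5355); octagon support 3.0000 vs apothem 1.2 → ∉ W
#5 (2, 2, -3, 0): internal (0.5858, 4.4142); octagon support 4.4142 vs apothem 1.2 → ∉ W

none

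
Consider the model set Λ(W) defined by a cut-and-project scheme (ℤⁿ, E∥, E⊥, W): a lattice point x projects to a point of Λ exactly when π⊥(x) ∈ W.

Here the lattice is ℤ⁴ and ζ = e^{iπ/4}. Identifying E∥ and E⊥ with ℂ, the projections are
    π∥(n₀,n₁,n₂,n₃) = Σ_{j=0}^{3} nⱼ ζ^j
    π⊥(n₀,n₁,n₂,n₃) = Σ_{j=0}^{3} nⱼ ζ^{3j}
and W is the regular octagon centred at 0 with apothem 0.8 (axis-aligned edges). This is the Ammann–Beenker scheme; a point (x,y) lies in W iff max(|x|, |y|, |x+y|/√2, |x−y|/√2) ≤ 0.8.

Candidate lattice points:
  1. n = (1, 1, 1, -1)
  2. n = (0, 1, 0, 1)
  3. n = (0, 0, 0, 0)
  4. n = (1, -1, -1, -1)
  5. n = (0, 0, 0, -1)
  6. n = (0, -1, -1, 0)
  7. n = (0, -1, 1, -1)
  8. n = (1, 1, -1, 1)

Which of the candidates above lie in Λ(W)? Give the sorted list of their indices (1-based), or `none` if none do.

With ζ = e^{iπ/4} the internal vectors are ζ^0,ζ^3,ζ^6,ζ^9.
#1 (1, 1, 1, -1): internal (-0.41421, -1.00000); octagon support 1.00000 vs apothem 0.8 → ∉ W
#2 (0, 1, 0, 1): internal (0.00000, 1.41421); octagon support 1.41421 vs apothem 0.8 → ∉ W
#3 (0, 0, 0, 0): internal (0.00000, 0.00000); octagon support 0.00000 vs apothem 0.8 → ∈ W
#4 (1, -1, -1, -1): internal (1.00000, -0.41421); octagon support 1.00000 vs apothem 0.8 → ∉ W
#5 (0, 0, 0, -1): internal (-0.70711, -0.70711); octagon support 1.00000 vs apothem 0.8 → ∉ W
#6 (0, -1, -1, 0): internal (0.70711, 0.29289); octagon support 0.70711 vs apothem 0.8 → ∈ W
#7 (0, -1, 1, -1): internal (0.00000, -2.41421); octagon support 2.41421 vs apothem 0.8 → ∉ W
#8 (1, 1, -1, 1): internal (1.00000, 2.41421); octagon support 2.41421 vs apothem 0.8 → ∉ W

3, 6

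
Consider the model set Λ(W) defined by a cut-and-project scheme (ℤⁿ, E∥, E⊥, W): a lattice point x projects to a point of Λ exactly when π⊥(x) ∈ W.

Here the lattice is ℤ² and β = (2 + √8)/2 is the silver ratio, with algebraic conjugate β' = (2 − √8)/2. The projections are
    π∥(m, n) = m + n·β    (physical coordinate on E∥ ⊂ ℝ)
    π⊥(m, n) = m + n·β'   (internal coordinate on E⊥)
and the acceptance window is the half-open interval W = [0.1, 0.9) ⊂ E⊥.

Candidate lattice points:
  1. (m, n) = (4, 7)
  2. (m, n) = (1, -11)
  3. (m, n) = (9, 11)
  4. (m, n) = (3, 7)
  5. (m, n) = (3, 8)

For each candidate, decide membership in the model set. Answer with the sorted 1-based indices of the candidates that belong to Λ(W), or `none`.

Numerically β ≈ 2.41421 and β' = −1/β ≈ -0.41421.
[1] lift (4,7): star map gives 1.10051; window check 0.1 ≤ 1.10051 < 0.9 is false → out
[2] lift (1,-11): star map gives 5.55635; window check 0.1 ≤ 5.55635 < 0.9 is false → out
[3] lift (9,11): star map gives 4.44365; window check 0.1 ≤ 4.44365 < 0.9 is false → out
[4] lift (3,7): star map gives 0.10051; window check 0.1 ≤ 0.10051 < 0.9 is true → IN Λ
[5] lift (3,8): star map gives -0.31371; window check 0.1 ≤ -0.31371 < 0.9 is false → out

4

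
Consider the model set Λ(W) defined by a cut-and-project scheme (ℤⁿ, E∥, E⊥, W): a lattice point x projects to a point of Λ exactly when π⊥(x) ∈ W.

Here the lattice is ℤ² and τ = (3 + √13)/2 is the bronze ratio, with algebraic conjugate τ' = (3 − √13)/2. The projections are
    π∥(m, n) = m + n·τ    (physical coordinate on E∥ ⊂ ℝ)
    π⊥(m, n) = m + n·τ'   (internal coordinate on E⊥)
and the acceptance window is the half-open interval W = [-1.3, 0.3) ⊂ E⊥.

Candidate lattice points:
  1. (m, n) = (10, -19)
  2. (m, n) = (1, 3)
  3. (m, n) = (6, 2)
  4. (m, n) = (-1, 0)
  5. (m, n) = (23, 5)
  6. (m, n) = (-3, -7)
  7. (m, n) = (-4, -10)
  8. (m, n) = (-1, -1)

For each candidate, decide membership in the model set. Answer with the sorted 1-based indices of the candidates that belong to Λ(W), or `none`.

Numerically τ ≈ 3.3028 and τ' = −1/τ ≈ -0.3028.
candidate 1: (m,n)=(10,-19) → π∥ = 10-19·τ ≈ -52.7527, π⊥ = 10-19·τ' ≈ 15.7527 ∉ [-1.3, 0.3) ⇒ out
candidate 2: (m,n)=(1,3) → π∥ = 1+3·τ ≈ 10.9083, π⊥ = 1+3·τ' ≈ 0.0917 ∈ [-1.3, 0.3) ⇒ IN Λ
candidate 3: (m,n)=(6,2) → π∥ = 6+2·τ ≈ 12.6056, π⊥ = 6+2·τ' ≈ 5.3944 ∉ [-1.3, 0.3) ⇒ out
candidate 4: (m,n)=(-1,0) → π∥ = -1+0·τ ≈ -1.0000, π⊥ = -1+0·τ' ≈ -1.0000 ∈ [-1.3, 0.3) ⇒ IN Λ
candidate 5: (m,n)=(23,5) → π∥ = 23+5·τ ≈ 39.5139, π⊥ = 23+5·τ' ≈ 21.4861 ∉ [-1.3, 0.3) ⇒ out
candidate 6: (m,n)=(-3,-7) → π∥ = -3-7·τ ≈ -26.1194, π⊥ = -3-7·τ' ≈ -0.8806 ∈ [-1.3, 0.3) ⇒ IN Λ
candidate 7: (m,n)=(-4,-10) → π∥ = -4-10·τ ≈ -37.0278, π⊥ = -4-10·τ' ≈ -0.9722 ∈ [-1.3, 0.3) ⇒ IN Λ
candidate 8: (m,n)=(-1,-1) → π∥ = -1-1·τ ≈ -4.3028, π⊥ = -1-1·τ' ≈ -0.6972 ∈ [-1.3, 0.3) ⇒ IN Λ

2, 4, 6, 7, 8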